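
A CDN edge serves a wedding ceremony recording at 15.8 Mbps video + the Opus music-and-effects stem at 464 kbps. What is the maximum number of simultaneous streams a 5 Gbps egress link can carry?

Audio: 464 kbps = 0.464 Mbps.
Per-viewer media rate: 16.264 Mbps.
5 Gbps = 5,000 Mbps; 5,000 / 16.264 = 307.43 → 307 viewers.

307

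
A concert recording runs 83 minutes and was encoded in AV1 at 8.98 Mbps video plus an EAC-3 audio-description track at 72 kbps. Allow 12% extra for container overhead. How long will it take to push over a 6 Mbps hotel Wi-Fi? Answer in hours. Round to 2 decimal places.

83 min = 4980 s
Audio: 72 kbps = 0.072 Mbps.
Total bitrate: 9.052 Mbps.
File: 9.052 Mbps × 4980 s = 45079.0 Mb.
With 12% container overhead: ×1.12. → 50488.4 Mb.
At 6 Mbps: 50488.4 / 6 = 8414.7 s ≈ 2.34 hours.

2.34 hours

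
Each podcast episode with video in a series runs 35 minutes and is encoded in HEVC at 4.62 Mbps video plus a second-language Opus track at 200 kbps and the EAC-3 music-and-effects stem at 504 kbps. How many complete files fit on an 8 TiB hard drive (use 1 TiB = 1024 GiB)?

6293

35 min = 2100 s
Audio total: 200 + 504 = 704 kbps = 0.704 Mbps.
Total bitrate: 5.324 Mbps.
Per item: 5.324 Mbps × 2100 s = 11,180 Mb = 1,398 MB.
Capacity: 8 TiB = 70,368,744 Mb; 6293.94 items → 6293 complete.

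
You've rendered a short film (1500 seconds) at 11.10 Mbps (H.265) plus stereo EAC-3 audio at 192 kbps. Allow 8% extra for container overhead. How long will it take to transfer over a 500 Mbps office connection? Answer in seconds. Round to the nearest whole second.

Audio: 192 kbps = 0.192 Mbps.
Total bitrate: 11.292 Mbps.
File: 11.292 Mbps × 1500 s = 16938.0 Mb.
With 8% container overhead: ×1.08. → 18293.0 Mb.
At 500 Mbps: 18293.0 / 500 = 36.6 s ≈ 36.6 seconds.

37 seconds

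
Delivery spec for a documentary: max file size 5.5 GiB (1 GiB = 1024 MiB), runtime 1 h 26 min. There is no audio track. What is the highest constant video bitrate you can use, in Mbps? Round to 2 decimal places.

Budget: 5.5 GiB = 47244.6 Mb.
1 h 26 min = 86 min = 5160 s
Total bitrate budget: 47244.6 Mb / 5160 s = 9.156 Mbps.

9.16 Mbps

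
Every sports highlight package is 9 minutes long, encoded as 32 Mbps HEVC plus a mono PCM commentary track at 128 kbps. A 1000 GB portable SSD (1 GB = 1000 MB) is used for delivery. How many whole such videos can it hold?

461

9 min = 540 s
Audio: 128 kbps = 0.128 Mbps.
Total bitrate: 32.128 Mbps.
Per item: 32.128 Mbps × 540 s = 17,349 Mb = 2,169 MB.
Capacity: 1000 GB = 8,000,000 Mb; 461.12 items → 461 complete.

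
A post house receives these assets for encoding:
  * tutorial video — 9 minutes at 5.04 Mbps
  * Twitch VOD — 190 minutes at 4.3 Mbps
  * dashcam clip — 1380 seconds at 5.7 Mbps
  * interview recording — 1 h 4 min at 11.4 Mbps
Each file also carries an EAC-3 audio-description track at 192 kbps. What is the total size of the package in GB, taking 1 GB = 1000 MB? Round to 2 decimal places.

13.33 GB

Audio: 192 kbps = 0.192 Mbps.
tutorial video: 5.232 Mbps × 540 s = 2825.3 Mb
Twitch VOD: 4.492 Mbps × 11400 s = 51208.8 Mb
dashcam clip: 5.892 Mbps × 1380 s = 8131.0 Mb
interview recording: 11.592 Mbps × 3840 s = 44513.3 Mb
Total: 106678.3 Mb = 13334.8 MB.
= 13.33 GB.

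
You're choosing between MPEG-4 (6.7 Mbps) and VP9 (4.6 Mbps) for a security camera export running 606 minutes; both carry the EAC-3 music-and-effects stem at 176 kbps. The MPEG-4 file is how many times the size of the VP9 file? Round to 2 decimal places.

606 min = 36360 s
Audio: 176 kbps = 0.176 Mbps.
MPEG-4: 6.876 Mbps × 36360 s = 250011.4 Mb = 31.251 GB.
VP9: 4.776 Mbps × 36360 s = 173655.4 Mb = 21.707 GB.
Ratio: 31.251 / 21.707 = 1.440.

1.44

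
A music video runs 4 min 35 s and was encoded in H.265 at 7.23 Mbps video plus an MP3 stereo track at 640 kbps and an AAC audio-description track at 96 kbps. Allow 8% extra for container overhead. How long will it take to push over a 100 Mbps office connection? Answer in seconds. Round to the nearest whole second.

24 seconds

4 min 35 s = 275 s
Audio total: 640 + 96 = 736 kbps = 0.736 Mbps.
Total bitrate: 7.966 Mbps.
File: 7.966 Mbps × 275 s = 2190.7 Mb.
With 8% container overhead: ×1.08. → 2365.9 Mb.
At 100 Mbps: 2365.9 / 100 = 23.7 s ≈ 23.7 seconds.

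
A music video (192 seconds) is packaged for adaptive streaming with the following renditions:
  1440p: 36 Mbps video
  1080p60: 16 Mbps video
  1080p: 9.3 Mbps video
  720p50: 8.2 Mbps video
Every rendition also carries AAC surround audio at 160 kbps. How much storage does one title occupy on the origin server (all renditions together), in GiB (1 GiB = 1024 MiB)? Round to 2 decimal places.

1.57 GiB

Audio: 160 kbps = 0.160 Mbps.
Sum of rendition bitrates: (36+0.160) + (16+0.160) + (9.3+0.160) + (8.2+0.160) = 70.140 Mbps.
× 192 s = 13,467 Mb = 1,683 MB = 1.568 GiB.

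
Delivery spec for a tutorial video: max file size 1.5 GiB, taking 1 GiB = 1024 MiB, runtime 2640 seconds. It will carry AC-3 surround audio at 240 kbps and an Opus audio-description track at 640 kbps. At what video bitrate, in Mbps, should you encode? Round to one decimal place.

4.0 Mbps

Budget: 1.5 GiB = 12884.9 Mb.
Total bitrate budget: 12884.9 Mb / 2640 s = 4.881 Mbps.
Audio total: 240 + 640 = 880 kbps = 0.880 Mbps.
Video: 4.881 − 0.880 = 4.001 Mbps.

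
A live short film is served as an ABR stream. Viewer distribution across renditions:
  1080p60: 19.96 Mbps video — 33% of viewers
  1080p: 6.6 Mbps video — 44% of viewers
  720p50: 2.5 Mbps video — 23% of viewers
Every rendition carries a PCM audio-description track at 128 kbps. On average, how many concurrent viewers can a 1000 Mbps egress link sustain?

98

Audio: 128 kbps = 0.128 Mbps.
Average per-viewer bitrate: 0.33×20.088 + 0.44×6.728 + 0.23×2.628 = 10.194 Mbps.
1000 Mbps = 1,000 Mbps; 1,000 / 10.194 = 98.10 → 98.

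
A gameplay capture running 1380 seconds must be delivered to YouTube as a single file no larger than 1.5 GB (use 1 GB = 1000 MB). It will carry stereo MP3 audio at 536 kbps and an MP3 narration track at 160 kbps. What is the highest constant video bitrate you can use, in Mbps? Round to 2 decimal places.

8.00 Mbps

Budget: 1.5 GB = 12000.0 Mb.
Total bitrate budget: 12000.0 Mb / 1380 s = 8.696 Mbps.
Audio total: 536 + 160 = 696 kbps = 0.696 Mbps.
Video: 8.696 − 0.696 = 8.000 Mbps.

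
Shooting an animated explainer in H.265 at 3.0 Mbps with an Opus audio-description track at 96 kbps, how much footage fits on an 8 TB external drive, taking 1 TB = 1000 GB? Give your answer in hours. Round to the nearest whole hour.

5742 hours

Audio: 96 kbps = 0.096 Mbps.
Total bitrate: 3.0 + 0.096 = 3.096 Mbps.
Capacity: 8 TB = 64,000,000 Mb.
Recording time: 64,000,000 / 3.096 = 20,671,835 s ≈ 5,742 hours.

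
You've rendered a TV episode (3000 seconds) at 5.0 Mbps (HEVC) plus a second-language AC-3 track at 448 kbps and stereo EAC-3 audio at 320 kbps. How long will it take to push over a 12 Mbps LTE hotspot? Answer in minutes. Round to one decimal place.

Audio total: 448 + 320 = 768 kbps = 0.768 Mbps.
Total bitrate: 5.768 Mbps.
File: 5.768 Mbps × 3000 s = 17304.0 Mb.
At 12 Mbps: 17304.0 / 12 = 1442.0 s ≈ 24 minutes.

24.0 minutes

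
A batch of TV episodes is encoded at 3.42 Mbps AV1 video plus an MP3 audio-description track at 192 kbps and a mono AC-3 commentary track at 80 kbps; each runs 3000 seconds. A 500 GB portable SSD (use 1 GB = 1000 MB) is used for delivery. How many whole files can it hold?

361

Audio total: 192 + 80 = 272 kbps = 0.272 Mbps.
Total bitrate: 3.692 Mbps.
Per item: 3.692 Mbps × 3000 s = 11,076 Mb = 1,384 MB.
Capacity: 500 GB = 4,000,000 Mb; 361.14 items → 361 complete.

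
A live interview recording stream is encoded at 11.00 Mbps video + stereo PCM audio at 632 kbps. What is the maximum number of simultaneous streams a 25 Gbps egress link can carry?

2149

Audio: 632 kbps = 0.632 Mbps.
Per-viewer media rate: 11.632 Mbps.
25 Gbps = 25,000 Mbps; 25,000 / 11.632 = 2149.24 → 2149 viewers.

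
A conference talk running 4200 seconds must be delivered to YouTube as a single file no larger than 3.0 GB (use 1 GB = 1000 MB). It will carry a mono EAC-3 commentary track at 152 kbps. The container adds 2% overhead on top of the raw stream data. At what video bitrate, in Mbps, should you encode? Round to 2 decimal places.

5.45 Mbps

Budget: 3.0 GB = 24000.0 Mb.
Stream payload after overhead: 24000.0 / 1.02 = 23529.4 Mb.
Total bitrate budget: 23529.4 Mb / 4200 s = 5.602 Mbps.
Audio: 152 kbps = 0.152 Mbps.
Video: 5.602 − 0.152 = 5.450 Mbps.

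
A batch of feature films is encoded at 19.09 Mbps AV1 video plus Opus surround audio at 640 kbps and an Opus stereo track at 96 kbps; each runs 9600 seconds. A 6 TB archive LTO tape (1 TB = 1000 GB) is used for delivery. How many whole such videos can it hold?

252

Audio total: 640 + 96 = 736 kbps = 0.736 Mbps.
Total bitrate: 19.826 Mbps.
Per item: 19.826 Mbps × 9600 s = 190,330 Mb = 23,791 MB.
Capacity: 6 TB = 48,000,000 Mb; 252.19 items → 252 complete.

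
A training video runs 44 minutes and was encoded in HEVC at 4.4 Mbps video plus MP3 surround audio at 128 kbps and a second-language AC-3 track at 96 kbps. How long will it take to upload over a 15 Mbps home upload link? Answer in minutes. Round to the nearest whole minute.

44 min = 2640 s
Audio total: 128 + 96 = 224 kbps = 0.224 Mbps.
Total bitrate: 4.624 Mbps.
File: 4.624 Mbps × 2640 s = 12207.4 Mb.
At 15 Mbps: 12207.4 / 15 = 813.8 s ≈ 13.6 minutes.

14 minutes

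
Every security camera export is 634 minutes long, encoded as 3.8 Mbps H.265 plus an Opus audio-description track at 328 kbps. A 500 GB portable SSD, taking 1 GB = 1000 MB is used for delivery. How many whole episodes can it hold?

634 min = 38040 s
Audio: 328 kbps = 0.328 Mbps.
Total bitrate: 4.128 Mbps.
Per item: 4.128 Mbps × 38040 s = 157,029 Mb = 19,629 MB.
Capacity: 500 GB = 4,000,000 Mb; 25.47 items → 25 complete.

25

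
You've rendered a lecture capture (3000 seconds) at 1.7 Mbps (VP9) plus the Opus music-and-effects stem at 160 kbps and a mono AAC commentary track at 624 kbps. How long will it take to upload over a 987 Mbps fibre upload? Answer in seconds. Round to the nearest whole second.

8 seconds

Audio total: 160 + 624 = 784 kbps = 0.784 Mbps.
Total bitrate: 2.484 Mbps.
File: 2.484 Mbps × 3000 s = 7452.0 Mb.
At 987 Mbps: 7452.0 / 987 = 7.6 s ≈ 7.55 seconds.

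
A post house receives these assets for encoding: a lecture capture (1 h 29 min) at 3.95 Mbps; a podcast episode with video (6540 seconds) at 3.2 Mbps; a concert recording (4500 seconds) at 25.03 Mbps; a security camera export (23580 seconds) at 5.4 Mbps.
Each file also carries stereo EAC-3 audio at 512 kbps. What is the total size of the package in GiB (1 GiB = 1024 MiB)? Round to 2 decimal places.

35.21 GiB

Audio: 512 kbps = 0.512 Mbps.
lecture capture: 4.462 Mbps × 5340 s = 23827.1 Mb
podcast episode with video: 3.712 Mbps × 6540 s = 24276.5 Mb
concert recording: 25.542 Mbps × 4500 s = 114939.0 Mb
security camera export: 5.912 Mbps × 23580 s = 139405.0 Mb
Total: 302447.5 Mb = 37805.9 MB.
= 35.21 GiB.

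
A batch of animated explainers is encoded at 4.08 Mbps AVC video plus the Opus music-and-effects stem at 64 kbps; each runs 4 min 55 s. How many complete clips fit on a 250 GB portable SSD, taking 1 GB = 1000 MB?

1636

4 min 55 s = 295 s
Audio: 64 kbps = 0.064 Mbps.
Total bitrate: 4.144 Mbps.
Per item: 4.144 Mbps × 295 s = 1,222 Mb = 152.8 MB.
Capacity: 250 GB = 2,000,000 Mb; 1636.02 items → 1636 complete.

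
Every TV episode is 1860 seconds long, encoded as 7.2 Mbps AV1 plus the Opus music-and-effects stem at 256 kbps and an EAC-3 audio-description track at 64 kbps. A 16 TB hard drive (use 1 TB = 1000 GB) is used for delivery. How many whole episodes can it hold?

9151

Audio total: 256 + 64 = 320 kbps = 0.320 Mbps.
Total bitrate: 7.520 Mbps.
Per item: 7.520 Mbps × 1860 s = 13,987 Mb = 1,748 MB.
Capacity: 16 TB = 128,000,000 Mb; 9151.22 items → 9151 complete.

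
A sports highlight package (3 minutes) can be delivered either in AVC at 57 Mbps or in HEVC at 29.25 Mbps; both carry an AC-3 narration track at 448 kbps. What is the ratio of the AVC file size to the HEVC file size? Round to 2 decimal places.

1.93

3 min = 180 s
Audio: 448 kbps = 0.448 Mbps.
AVC: 57.448 Mbps × 180 s = 10340.6 Mb = 1.293 GB.
HEVC: 29.698 Mbps × 180 s = 5345.6 Mb = 0.668 GB.
Ratio: 1.293 / 0.668 = 1.934.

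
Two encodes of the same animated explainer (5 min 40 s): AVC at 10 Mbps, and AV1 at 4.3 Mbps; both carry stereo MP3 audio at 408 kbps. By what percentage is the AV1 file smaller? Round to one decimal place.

5 min 40 s = 340 s
Audio: 408 kbps = 0.408 Mbps.
AVC: 10.408 Mbps × 340 s = 3538.7 Mb = 442.340 MB.
AV1: 4.708 Mbps × 340 s = 1600.7 Mb = 200.090 MB.
Reduction: (1 − 200.090/442.340) × 100 = 54.77%.

54.8%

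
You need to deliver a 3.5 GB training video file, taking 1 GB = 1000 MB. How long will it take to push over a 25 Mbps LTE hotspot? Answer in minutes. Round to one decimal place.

18.7 minutes

File: 3.5 GB = 28000.0 Mb.
At 25 Mbps: 28000.0 / 25 = 1120.0 s ≈ 18.7 minutes.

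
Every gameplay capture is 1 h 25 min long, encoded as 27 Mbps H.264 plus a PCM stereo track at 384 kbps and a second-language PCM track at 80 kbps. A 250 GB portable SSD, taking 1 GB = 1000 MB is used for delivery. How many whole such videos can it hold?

14

1 h 25 min = 85 min = 5100 s
Audio total: 384 + 80 = 464 kbps = 0.464 Mbps.
Total bitrate: 27.464 Mbps.
Per item: 27.464 Mbps × 5100 s = 140,066 Mb = 17,508 MB.
Capacity: 250 GB = 2,000,000 Mb; 14.28 items → 14 complete.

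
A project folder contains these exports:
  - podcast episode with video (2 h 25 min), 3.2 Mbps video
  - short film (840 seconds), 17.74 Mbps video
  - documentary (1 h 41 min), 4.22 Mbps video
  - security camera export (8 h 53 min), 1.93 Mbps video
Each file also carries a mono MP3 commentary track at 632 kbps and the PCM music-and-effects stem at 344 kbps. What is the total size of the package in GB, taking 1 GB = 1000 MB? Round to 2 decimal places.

22.06 GB

Audio total: 632 + 344 = 976 kbps = 0.976 Mbps.
podcast episode with video: 4.176 Mbps × 8700 s = 36331.2 Mb
short film: 18.716 Mbps × 840 s = 15721.4 Mb
documentary: 5.196 Mbps × 6060 s = 31487.8 Mb
security camera export: 2.906 Mbps × 31980 s = 92933.9 Mb
Total: 176474.3 Mb = 22059.3 MB.
= 22.06 GB.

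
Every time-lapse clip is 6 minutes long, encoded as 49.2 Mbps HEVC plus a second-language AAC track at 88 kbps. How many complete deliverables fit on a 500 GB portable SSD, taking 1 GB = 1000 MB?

6 min = 360 s
Audio: 88 kbps = 0.088 Mbps.
Total bitrate: 49.288 Mbps.
Per item: 49.288 Mbps × 360 s = 17,744 Mb = 2,218 MB.
Capacity: 500 GB = 4,000,000 Mb; 225.43 items → 225 complete.

225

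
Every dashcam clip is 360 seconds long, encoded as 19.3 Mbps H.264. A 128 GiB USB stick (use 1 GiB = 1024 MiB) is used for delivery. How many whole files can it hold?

158

Per item: 19.300 Mbps × 360 s = 6,948 Mb = 868.5 MB.
Capacity: 128 GiB = 1,099,512 Mb; 158.25 items → 158 complete.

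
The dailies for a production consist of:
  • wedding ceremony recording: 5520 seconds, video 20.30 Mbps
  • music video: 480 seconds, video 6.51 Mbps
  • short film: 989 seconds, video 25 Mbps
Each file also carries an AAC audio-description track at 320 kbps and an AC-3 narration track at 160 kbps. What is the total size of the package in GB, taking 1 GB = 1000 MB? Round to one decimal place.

17.9 GB

Audio total: 320 + 160 = 480 kbps = 0.480 Mbps.
wedding ceremony recording: 20.780 Mbps × 5520 s = 114705.6 Mb
music video: 6.990 Mbps × 480 s = 3355.2 Mb
short film: 25.480 Mbps × 989 s = 25199.7 Mb
Total: 143260.5 Mb = 17907.6 MB.
= 17.91 GB.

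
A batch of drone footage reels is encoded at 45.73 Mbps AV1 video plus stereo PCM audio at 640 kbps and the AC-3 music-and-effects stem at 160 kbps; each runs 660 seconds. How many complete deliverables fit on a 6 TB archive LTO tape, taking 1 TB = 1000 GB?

1563

Audio total: 640 + 160 = 800 kbps = 0.800 Mbps.
Total bitrate: 46.530 Mbps.
Per item: 46.530 Mbps × 660 s = 30,710 Mb = 3,839 MB.
Capacity: 6 TB = 48,000,000 Mb; 1563.02 items → 1563 complete.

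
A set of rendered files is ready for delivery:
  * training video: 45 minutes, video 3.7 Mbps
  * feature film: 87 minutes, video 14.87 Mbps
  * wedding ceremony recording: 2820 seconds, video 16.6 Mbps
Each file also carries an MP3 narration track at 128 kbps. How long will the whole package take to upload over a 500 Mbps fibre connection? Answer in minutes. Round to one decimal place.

Audio: 128 kbps = 0.128 Mbps.
training video: 3.828 Mbps × 2700 s = 10335.6 Mb
feature film: 14.998 Mbps × 5220 s = 78289.6 Mb
wedding ceremony recording: 16.728 Mbps × 2820 s = 47173.0 Mb
Total: 135798.1 Mb = 16974.8 MB.
At 500 Mbps: 135798.1 / 500 = 272 s ≈ 4.53 minutes.

4.5 minutes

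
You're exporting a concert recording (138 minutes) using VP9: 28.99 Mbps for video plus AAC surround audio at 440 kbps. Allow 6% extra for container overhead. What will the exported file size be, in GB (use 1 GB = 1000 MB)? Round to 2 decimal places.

32.29 GB

138 min = 8280 s
Audio: 440 kbps = 0.440 Mbps.
Total bitrate: 28.99 + 0.440 = 29.430 Mbps.
Stream data: 29.430 Mbps × 8280 s = 243680.4 Mb.
With 6% container overhead: ×1.06.
258,301 Mb ÷ 8 = 32,288 MB → 32.29 GB.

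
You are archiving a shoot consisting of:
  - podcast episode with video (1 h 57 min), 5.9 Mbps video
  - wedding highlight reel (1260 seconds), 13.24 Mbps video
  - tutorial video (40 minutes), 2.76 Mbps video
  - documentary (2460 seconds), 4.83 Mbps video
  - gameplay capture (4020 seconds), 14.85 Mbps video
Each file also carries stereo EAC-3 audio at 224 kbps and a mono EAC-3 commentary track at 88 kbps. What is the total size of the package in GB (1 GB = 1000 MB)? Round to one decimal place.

17.7 GB

Audio total: 224 + 88 = 312 kbps = 0.312 Mbps.
podcast episode with video: 6.212 Mbps × 7020 s = 43608.2 Mb
wedding highlight reel: 13.552 Mbps × 1260 s = 17075.5 Mb
tutorial video: 3.072 Mbps × 2400 s = 7372.8 Mb
documentary: 5.142 Mbps × 2460 s = 12649.3 Mb
gameplay capture: 15.162 Mbps × 4020 s = 60951.2 Mb
Total: 141657.1 Mb = 17707.1 MB.
= 17.71 GB.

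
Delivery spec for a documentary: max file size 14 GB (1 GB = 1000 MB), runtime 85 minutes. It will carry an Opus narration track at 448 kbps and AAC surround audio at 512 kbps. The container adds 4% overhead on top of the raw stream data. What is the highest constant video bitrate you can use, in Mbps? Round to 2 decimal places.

20.16 Mbps

Budget: 14 GB = 112000.0 Mb.
Stream payload after overhead: 112000.0 / 1.04 = 107692.3 Mb.
85 min = 5100 s
Total bitrate budget: 107692.3 Mb / 5100 s = 21.116 Mbps.
Audio total: 448 + 512 = 960 kbps = 0.960 Mbps.
Video: 21.116 − 0.960 = 20.156 Mbps.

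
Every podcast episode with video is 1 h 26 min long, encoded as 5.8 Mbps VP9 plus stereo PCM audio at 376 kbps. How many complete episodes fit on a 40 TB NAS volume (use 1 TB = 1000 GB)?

1 h 26 min = 86 min = 5160 s
Audio: 376 kbps = 0.376 Mbps.
Total bitrate: 6.176 Mbps.
Per item: 6.176 Mbps × 5160 s = 31,868 Mb = 3,984 MB.
Capacity: 40 TB = 320,000,000 Mb; 10041.37 items → 10041 complete.

10041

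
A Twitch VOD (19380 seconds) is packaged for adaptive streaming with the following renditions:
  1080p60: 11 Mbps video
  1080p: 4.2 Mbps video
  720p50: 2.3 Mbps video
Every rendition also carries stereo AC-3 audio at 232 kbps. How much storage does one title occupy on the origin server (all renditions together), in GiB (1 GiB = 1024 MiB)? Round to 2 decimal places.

41.05 GiB

Audio: 232 kbps = 0.232 Mbps.
Sum of rendition bitrates: (11+0.232) + (4.2+0.232) + (2.3+0.232) = 18.196 Mbps.
× 19380 s = 352,638 Mb = 44,080 MB = 41.05 GiB.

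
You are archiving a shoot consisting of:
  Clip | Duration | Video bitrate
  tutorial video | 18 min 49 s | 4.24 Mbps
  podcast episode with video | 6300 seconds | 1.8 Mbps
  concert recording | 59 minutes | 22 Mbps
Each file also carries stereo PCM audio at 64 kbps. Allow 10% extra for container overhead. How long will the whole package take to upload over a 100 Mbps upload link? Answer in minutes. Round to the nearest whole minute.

17 minutes

Audio: 64 kbps = 0.064 Mbps.
tutorial video: 4.304 Mbps × 1129 s × 1.10 = 5345.1 Mb
podcast episode with video: 1.864 Mbps × 6300 s × 1.10 = 12917.5 Mb
concert recording: 22.064 Mbps × 3540 s × 1.10 = 85917.2 Mb
Total: 104179.9 Mb = 13022.5 MB.
At 100 Mbps: 104179.9 / 100 = 1042 s ≈ 17.4 minutes.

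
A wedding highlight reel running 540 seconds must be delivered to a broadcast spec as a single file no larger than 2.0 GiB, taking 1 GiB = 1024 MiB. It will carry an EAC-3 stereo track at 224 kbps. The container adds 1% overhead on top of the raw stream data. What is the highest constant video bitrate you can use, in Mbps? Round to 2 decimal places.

31.28 Mbps

Budget: 2.0 GiB = 17179.9 Mb.
Stream payload after overhead: 17179.9 / 1.01 = 17009.8 Mb.
Total bitrate budget: 17009.8 Mb / 540 s = 31.500 Mbps.
Audio: 224 kbps = 0.224 Mbps.
Video: 31.500 − 0.224 = 31.276 Mbps.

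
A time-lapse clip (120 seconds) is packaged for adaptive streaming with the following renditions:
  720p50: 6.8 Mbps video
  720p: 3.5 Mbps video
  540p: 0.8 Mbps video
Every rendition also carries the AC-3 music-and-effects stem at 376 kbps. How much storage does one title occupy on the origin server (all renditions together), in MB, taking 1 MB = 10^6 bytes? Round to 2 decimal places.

183.42 MB

Audio: 376 kbps = 0.376 Mbps.
Sum of rendition bitrates: (6.8+0.376) + (3.5+0.376) + (0.8+0.376) = 12.228 Mbps.
× 120 s = 1,467 Mb = 183.4 MB = 183.4 MB.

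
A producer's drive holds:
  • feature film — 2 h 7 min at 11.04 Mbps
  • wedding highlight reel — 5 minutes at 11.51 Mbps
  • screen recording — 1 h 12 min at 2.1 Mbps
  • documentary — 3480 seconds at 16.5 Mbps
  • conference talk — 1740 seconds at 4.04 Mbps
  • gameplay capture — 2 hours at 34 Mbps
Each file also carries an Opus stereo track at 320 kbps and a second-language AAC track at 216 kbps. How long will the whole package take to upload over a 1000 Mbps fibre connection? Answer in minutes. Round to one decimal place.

7.0 minutes

Audio total: 320 + 216 = 536 kbps = 0.536 Mbps.
feature film: 11.576 Mbps × 7620 s = 88209.1 Mb
wedding highlight reel: 12.046 Mbps × 300 s = 3613.8 Mb
screen recording: 2.636 Mbps × 4320 s = 11387.5 Mb
documentary: 17.036 Mbps × 3480 s = 59285.3 Mb
conference talk: 4.576 Mbps × 1740 s = 7962.2 Mb
gameplay capture: 34.536 Mbps × 7200 s = 248659.2 Mb
Total: 419117.2 Mb = 52389.6 MB.
At 1000 Mbps: 419117.2 / 1000 = 419 s ≈ 6.99 minutes.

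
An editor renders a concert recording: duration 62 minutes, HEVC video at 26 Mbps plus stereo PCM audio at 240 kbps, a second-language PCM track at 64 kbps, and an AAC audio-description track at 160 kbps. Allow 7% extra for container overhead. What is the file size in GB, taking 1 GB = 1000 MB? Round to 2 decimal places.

13.17 GB

62 min = 3720 s
Audio total: 240 + 64 + 160 = 464 kbps = 0.464 Mbps.
Total bitrate: 26 + 0.464 = 26.464 Mbps.
Stream data: 26.464 Mbps × 3720 s = 98446.1 Mb.
With 7% container overhead: ×1.07.
105,337 Mb ÷ 8 = 13,167 MB → 13.17 GB.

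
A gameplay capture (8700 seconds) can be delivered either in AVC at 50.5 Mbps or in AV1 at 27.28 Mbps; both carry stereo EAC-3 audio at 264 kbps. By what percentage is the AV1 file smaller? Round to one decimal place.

45.7%

Audio: 264 kbps = 0.264 Mbps.
AVC: 50.764 Mbps × 8700 s = 441646.8 Mb = 51.414 GiB.
AV1: 27.544 Mbps × 8700 s = 239632.8 Mb = 27.897 GiB.
Reduction: (1 − 27.897/51.414) × 100 = 45.74%.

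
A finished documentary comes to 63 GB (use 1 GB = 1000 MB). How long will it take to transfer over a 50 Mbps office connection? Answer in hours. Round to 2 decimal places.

2.80 hours

File: 63 GB = 504000.0 Mb.
At 50 Mbps: 504000.0 / 50 = 10080.0 s ≈ 2.8 hours.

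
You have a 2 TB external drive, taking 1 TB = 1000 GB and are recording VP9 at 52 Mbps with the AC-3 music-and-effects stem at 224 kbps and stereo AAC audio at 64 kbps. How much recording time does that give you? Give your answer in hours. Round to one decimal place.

85.0 hours

Audio total: 224 + 64 = 288 kbps = 0.288 Mbps.
Total bitrate: 52 + 0.288 = 52.288 Mbps.
Capacity: 2 TB = 16,000,000 Mb.
Recording time: 16,000,000 / 52.288 = 305,998 s ≈ 85.0 hours.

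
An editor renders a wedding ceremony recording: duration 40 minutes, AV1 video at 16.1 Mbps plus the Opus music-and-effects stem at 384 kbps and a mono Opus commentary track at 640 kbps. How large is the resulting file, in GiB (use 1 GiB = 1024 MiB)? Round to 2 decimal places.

4.78 GiB

40 min = 2400 s
Audio total: 384 + 640 = 1024 kbps = 1.024 Mbps.
Total bitrate: 16.1 + 1.024 = 17.124 Mbps.
Stream data: 17.124 Mbps × 2400 s = 41097.6 Mb.
41,098 Mb = 5,137,200,000 bytes ÷ 1,073,741,824 = 4.784 GiB.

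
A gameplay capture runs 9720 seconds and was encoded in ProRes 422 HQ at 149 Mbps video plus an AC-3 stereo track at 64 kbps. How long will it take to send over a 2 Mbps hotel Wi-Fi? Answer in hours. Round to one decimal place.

201.2 hours

Audio: 64 kbps = 0.064 Mbps.
Total bitrate: 149.064 Mbps.
File: 149.064 Mbps × 9720 s = 1448902.1 Mb.
At 2 Mbps: 1448902.1 / 2 = 724451.0 s ≈ 201 hours.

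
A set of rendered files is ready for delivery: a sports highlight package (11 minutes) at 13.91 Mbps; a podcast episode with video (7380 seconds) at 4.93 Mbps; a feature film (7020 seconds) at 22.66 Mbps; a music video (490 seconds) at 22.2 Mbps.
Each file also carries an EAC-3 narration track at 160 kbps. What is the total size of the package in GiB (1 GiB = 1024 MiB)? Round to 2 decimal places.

25.38 GiB

Audio: 160 kbps = 0.160 Mbps.
sports highlight package: 14.070 Mbps × 660 s = 9286.2 Mb
podcast episode with video: 5.090 Mbps × 7380 s = 37564.2 Mb
feature film: 22.820 Mbps × 7020 s = 160196.4 Mb
music video: 22.360 Mbps × 490 s = 10956.4 Mb
Total: 218003.2 Mb = 27250.4 MB.
= 25.38 GiB.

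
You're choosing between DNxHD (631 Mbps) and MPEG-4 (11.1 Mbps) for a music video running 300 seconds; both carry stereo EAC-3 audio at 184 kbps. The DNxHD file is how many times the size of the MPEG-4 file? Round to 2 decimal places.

55.94

Audio: 184 kbps = 0.184 Mbps.
DNxHD: 631.184 Mbps × 300 s = 189355.2 Mb = 22.044 GiB.
MPEG-4: 11.284 Mbps × 300 s = 3385.2 Mb = 0.394 GiB.
Ratio: 22.044 / 0.394 = 55.936.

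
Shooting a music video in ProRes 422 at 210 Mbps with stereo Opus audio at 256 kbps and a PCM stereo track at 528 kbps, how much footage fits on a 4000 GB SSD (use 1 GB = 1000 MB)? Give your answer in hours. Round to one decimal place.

42.2 hours

Audio total: 256 + 528 = 784 kbps = 0.784 Mbps.
Total bitrate: 210 + 0.784 = 210.784 Mbps.
Capacity: 4000 GB = 32,000,000 Mb.
Recording time: 32,000,000 / 210.784 = 151,814 s ≈ 42.2 hours.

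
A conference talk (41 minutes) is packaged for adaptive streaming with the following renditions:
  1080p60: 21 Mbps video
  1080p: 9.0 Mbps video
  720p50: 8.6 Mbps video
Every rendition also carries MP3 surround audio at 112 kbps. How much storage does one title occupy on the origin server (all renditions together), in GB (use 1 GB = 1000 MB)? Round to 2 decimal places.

41 min = 2460 s
Audio: 112 kbps = 0.112 Mbps.
Sum of rendition bitrates: (21+0.112) + (9.0+0.112) + (8.6+0.112) = 38.936 Mbps.
× 2460 s = 95,783 Mb = 11,973 MB = 11.97 GB.

11.97 GB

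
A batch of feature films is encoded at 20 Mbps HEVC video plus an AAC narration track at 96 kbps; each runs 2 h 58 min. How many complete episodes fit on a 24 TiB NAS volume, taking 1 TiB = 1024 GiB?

983

2 h 58 min = 178 min = 10680 s
Audio: 96 kbps = 0.096 Mbps.
Total bitrate: 20.096 Mbps.
Per item: 20.096 Mbps × 10680 s = 214,625 Mb = 26,828 MB.
Capacity: 24 TiB = 211,106,233 Mb; 983.60 items → 983 complete.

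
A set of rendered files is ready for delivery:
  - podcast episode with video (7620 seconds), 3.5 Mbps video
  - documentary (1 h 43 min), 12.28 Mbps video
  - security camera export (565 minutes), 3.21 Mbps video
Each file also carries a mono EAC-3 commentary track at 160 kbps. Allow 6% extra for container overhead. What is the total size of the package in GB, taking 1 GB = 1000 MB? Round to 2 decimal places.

Audio: 160 kbps = 0.160 Mbps.
podcast episode with video: 3.660 Mbps × 7620 s × 1.06 = 29562.6 Mb
documentary: 12.440 Mbps × 6180 s × 1.06 = 81492.0 Mb
security camera export: 3.370 Mbps × 33900 s × 1.06 = 121097.6 Mb
Total: 232152.1 Mb = 29019.0 MB.
= 29.02 GB.

29.02 GB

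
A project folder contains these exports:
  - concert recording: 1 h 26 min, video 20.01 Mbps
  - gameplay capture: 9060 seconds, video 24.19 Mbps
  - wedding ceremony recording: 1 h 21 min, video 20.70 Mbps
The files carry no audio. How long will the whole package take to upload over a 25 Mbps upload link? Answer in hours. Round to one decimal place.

concert recording: 20.010 Mbps × 5160 s = 103251.6 Mb
gameplay capture: 24.190 Mbps × 9060 s = 219161.4 Mb
wedding ceremony recording: 20.700 Mbps × 4860 s = 100602.0 Mb
Total: 423015.0 Mb = 52876.9 MB.
At 25 Mbps: 423015.0 / 25 = 16921 s ≈ 4.7 hours.

4.7 hours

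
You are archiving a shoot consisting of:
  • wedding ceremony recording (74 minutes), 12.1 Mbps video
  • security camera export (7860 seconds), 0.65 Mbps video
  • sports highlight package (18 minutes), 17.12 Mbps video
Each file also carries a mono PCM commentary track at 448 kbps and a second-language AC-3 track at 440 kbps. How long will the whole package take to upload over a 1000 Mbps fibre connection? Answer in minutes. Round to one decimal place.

Audio total: 448 + 440 = 888 kbps = 0.888 Mbps.
wedding ceremony recording: 12.988 Mbps × 4440 s = 57666.7 Mb
security camera export: 1.538 Mbps × 7860 s = 12088.7 Mb
sports highlight package: 18.008 Mbps × 1080 s = 19448.6 Mb
Total: 89204.0 Mb = 11150.5 MB.
At 1000 Mbps: 89204.0 / 1000 = 89 s ≈ 1.49 minutes.

1.5 minutes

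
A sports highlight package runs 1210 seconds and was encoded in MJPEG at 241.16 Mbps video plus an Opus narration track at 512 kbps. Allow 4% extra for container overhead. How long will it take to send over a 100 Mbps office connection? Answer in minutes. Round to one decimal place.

Audio: 512 kbps = 0.512 Mbps.
Total bitrate: 241.672 Mbps.
File: 241.672 Mbps × 1210 s = 292423.1 Mb.
With 4% container overhead: ×1.04. → 304120.0 Mb.
At 100 Mbps: 304120.0 / 100 = 3041.2 s ≈ 50.7 minutes.

50.7 minutes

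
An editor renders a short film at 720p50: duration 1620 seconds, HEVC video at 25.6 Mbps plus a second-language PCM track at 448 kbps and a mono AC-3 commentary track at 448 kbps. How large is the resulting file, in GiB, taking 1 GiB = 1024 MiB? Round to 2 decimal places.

Audio total: 448 + 448 = 896 kbps = 0.896 Mbps.
Total bitrate: 25.6 + 0.896 = 26.496 Mbps.
Stream data: 26.496 Mbps × 1620 s = 42923.5 Mb.
42,924 Mb = 5,365,440,000 bytes ÷ 1,073,741,824 = 4.997 GiB.

5.00 GiB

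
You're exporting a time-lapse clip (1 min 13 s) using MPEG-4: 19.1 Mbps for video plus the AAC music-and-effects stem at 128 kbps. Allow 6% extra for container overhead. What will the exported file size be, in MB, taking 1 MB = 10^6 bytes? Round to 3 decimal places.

1 min 13 s = 73 s
Audio: 128 kbps = 0.128 Mbps.
Total bitrate: 19.1 + 0.128 = 19.228 Mbps.
Stream data: 19.228 Mbps × 73 s = 1403.6 Mb.
With 6% container overhead: ×1.06.
1,488 Mb ÷ 8 = 186.0 MB → 186.0 MB.

185.983 MB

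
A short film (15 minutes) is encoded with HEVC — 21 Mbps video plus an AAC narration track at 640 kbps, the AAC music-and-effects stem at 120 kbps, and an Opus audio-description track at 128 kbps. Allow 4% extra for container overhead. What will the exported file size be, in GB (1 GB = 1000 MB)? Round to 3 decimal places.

2.561 GB

15 min = 900 s
Audio total: 640 + 120 + 128 = 888 kbps = 0.888 Mbps.
Total bitrate: 21 + 0.888 = 21.888 Mbps.
Stream data: 21.888 Mbps × 900 s = 19699.2 Mb.
With 4% container overhead: ×1.04.
20,487 Mb ÷ 8 = 2,561 MB → 2.561 GB.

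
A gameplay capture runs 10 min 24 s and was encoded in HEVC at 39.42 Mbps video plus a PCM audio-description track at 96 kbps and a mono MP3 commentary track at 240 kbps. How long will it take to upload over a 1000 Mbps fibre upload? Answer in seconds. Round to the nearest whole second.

10 min 24 s = 624 s
Audio total: 96 + 240 = 336 kbps = 0.336 Mbps.
Total bitrate: 39.756 Mbps.
File: 39.756 Mbps × 624 s = 24807.7 Mb.
At 1000 Mbps: 24807.7 / 1000 = 24.8 s ≈ 24.8 seconds.

25 seconds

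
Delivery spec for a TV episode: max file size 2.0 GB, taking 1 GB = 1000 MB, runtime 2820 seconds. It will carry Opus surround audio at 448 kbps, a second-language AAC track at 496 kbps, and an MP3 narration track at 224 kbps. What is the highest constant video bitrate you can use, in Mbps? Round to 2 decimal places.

Budget: 2.0 GB = 16000.0 Mb.
Total bitrate budget: 16000.0 Mb / 2820 s = 5.674 Mbps.
Audio total: 448 + 496 + 224 = 1168 kbps = 1.168 Mbps.
Video: 5.674 − 1.168 = 4.506 Mbps.

4.51 Mbps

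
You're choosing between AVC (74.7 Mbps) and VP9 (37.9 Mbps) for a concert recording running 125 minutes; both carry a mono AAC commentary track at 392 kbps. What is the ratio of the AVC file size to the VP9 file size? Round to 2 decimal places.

1.96

125 min = 7500 s
Audio: 392 kbps = 0.392 Mbps.
AVC: 75.092 Mbps × 7500 s = 563190.0 Mb = 65.564 GiB.
VP9: 38.292 Mbps × 7500 s = 287190.0 Mb = 33.433 GiB.
Ratio: 65.564 / 33.433 = 1.961.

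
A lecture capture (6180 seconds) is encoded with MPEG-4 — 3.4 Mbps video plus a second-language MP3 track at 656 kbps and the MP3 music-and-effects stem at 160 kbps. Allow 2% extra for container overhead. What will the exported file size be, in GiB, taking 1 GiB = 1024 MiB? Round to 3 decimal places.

Audio total: 656 + 160 = 816 kbps = 0.816 Mbps.
Total bitrate: 3.4 + 0.816 = 4.216 Mbps.
Stream data: 4.216 Mbps × 6180 s = 26054.9 Mb.
With 2% container overhead: ×1.02.
26,576 Mb = 3,321,997,200 bytes ÷ 1,073,741,824 = 3.094 GiB.

3.094 GiB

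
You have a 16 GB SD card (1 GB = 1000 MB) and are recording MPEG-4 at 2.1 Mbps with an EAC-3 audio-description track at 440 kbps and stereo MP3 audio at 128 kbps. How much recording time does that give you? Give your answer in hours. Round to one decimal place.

Audio total: 440 + 128 = 568 kbps = 0.568 Mbps.
Total bitrate: 2.1 + 0.568 = 2.668 Mbps.
Capacity: 16 GB = 128,000 Mb.
Recording time: 128,000 / 2.668 = 47,976 s ≈ 13.3 hours.

13.3 hours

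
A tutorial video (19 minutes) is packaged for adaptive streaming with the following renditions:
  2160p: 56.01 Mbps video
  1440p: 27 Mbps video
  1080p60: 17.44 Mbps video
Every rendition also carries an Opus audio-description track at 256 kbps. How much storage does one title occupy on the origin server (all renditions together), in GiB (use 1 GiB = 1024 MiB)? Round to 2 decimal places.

19 min = 1140 s
Audio: 256 kbps = 0.256 Mbps.
Sum of rendition bitrates: (56.01+0.256) + (27+0.256) + (17.44+0.256) = 101.218 Mbps.
× 1140 s = 115,389 Mb = 14,424 MB = 13.43 GiB.

13.43 GiB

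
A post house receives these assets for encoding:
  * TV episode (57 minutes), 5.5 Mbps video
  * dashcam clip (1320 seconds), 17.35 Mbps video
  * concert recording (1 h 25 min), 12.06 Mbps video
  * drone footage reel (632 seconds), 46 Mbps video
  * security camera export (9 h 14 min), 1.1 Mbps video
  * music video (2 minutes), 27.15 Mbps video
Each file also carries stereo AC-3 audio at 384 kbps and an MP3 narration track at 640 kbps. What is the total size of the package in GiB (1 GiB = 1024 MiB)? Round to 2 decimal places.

25.26 GiB

Audio total: 384 + 640 = 1024 kbps = 1.024 Mbps.
TV episode: 6.524 Mbps × 3420 s = 22312.1 Mb
dashcam clip: 18.374 Mbps × 1320 s = 24253.7 Mb
concert recording: 13.084 Mbps × 5100 s = 66728.4 Mb
drone footage reel: 47.024 Mbps × 632 s = 29719.2 Mb
security camera export: 2.124 Mbps × 33240 s = 70601.8 Mb
music video: 28.174 Mbps × 120 s = 3380.9 Mb
Total: 216996.0 Mb = 27124.5 MB.
= 25.26 GiB.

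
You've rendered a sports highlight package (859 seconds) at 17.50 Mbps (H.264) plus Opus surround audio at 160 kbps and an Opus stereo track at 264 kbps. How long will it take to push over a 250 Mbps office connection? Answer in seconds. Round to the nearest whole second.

62 seconds

Audio total: 160 + 264 = 424 kbps = 0.424 Mbps.
Total bitrate: 17.924 Mbps.
File: 17.924 Mbps × 859 s = 15396.7 Mb.
At 250 Mbps: 15396.7 / 250 = 61.6 s ≈ 61.6 seconds.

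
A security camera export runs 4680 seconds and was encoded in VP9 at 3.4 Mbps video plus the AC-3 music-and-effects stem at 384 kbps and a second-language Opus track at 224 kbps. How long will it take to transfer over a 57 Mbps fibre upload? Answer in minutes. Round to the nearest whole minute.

Audio total: 384 + 224 = 608 kbps = 0.608 Mbps.
Total bitrate: 4.008 Mbps.
File: 4.008 Mbps × 4680 s = 18757.4 Mb.
At 57 Mbps: 18757.4 / 57 = 329.1 s ≈ 5.48 minutes.

5 minutes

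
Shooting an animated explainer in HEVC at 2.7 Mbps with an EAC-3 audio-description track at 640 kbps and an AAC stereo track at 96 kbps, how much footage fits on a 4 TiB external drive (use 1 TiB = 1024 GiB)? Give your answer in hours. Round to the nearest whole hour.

Audio total: 640 + 96 = 736 kbps = 0.736 Mbps.
Total bitrate: 2.7 + 0.736 = 3.436 Mbps.
Capacity: 4 TiB = 35,184,372 Mb.
Recording time: 35,184,372 / 3.436 = 10,239,922 s ≈ 2,844 hours.

2844 hours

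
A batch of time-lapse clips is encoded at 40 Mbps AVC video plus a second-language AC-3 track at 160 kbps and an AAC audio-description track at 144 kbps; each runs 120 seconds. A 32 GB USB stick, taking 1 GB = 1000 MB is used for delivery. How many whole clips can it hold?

Audio total: 160 + 144 = 304 kbps = 0.304 Mbps.
Total bitrate: 40.304 Mbps.
Per item: 40.304 Mbps × 120 s = 4,836 Mb = 604.6 MB.
Capacity: 32 GB = 256,000 Mb; 52.93 items → 52 complete.

52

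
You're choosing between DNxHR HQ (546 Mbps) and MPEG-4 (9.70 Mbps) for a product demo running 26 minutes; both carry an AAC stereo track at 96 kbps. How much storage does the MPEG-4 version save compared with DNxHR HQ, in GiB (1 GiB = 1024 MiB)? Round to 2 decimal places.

97.40 GiB

26 min = 1560 s
Audio: 96 kbps = 0.096 Mbps.
DNxHR HQ: 546.096 Mbps × 1560 s = 851909.8 Mb = 99.175 GiB.
MPEG-4: 9.796 Mbps × 1560 s = 15281.8 Mb = 1.779 GiB.
Saving: 99.175 − 1.779 = 97.396 GiB.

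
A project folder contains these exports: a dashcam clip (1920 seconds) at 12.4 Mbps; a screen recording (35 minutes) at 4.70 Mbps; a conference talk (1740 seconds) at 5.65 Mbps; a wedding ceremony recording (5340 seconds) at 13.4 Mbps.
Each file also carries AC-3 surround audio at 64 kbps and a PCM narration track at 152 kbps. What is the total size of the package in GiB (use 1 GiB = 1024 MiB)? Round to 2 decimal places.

13.67 GiB

Audio total: 64 + 152 = 216 kbps = 0.216 Mbps.
dashcam clip: 12.616 Mbps × 1920 s = 24222.7 Mb
screen recording: 4.916 Mbps × 2100 s = 10323.6 Mb
conference talk: 5.866 Mbps × 1740 s = 10206.8 Mb
wedding ceremony recording: 13.616 Mbps × 5340 s = 72709.4 Mb
Total: 117462.6 Mb = 14682.8 MB.
= 13.67 GiB.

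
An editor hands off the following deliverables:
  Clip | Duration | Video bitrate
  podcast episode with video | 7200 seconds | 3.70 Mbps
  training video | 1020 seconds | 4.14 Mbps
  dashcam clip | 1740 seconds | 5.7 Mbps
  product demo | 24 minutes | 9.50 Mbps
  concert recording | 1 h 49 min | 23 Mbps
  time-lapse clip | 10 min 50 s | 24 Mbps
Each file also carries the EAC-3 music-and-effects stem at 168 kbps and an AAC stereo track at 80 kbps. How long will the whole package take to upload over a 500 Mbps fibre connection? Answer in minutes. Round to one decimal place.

Audio total: 168 + 80 = 248 kbps = 0.248 Mbps.
podcast episode with video: 3.948 Mbps × 7200 s = 28425.6 Mb
training video: 4.388 Mbps × 1020 s = 4475.8 Mb
dashcam clip: 5.948 Mbps × 1740 s = 10349.5 Mb
product demo: 9.748 Mbps × 1440 s = 14037.1 Mb
concert recording: 23.248 Mbps × 6540 s = 152041.9 Mb
time-lapse clip: 24.248 Mbps × 650 s = 15761.2 Mb
Total: 225091.1 Mb = 28136.4 MB.
At 500 Mbps: 225091.1 / 500 = 450 s ≈ 7.5 minutes.

7.5 minutes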